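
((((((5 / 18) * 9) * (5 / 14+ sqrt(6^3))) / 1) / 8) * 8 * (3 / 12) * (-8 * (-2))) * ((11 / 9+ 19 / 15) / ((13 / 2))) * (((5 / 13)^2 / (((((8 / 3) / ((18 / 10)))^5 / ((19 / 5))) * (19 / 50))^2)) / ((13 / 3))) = 3.86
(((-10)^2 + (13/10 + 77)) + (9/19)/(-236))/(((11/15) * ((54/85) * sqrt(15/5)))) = 339782485 * sqrt(3)/2663496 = 220.96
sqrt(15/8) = sqrt(30)/4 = 1.37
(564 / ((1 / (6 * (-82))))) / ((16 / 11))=-190773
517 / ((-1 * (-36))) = 14.36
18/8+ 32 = 137/4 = 34.25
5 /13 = 0.38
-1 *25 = -25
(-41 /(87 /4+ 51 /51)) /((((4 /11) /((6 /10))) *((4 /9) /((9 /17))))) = -109593 /30940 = -3.54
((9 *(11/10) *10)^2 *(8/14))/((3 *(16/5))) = 16335/28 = 583.39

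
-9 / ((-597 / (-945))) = -2835 / 199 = -14.25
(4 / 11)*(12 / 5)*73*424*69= 102513024 / 55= 1863873.16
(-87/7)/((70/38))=-1653/245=-6.75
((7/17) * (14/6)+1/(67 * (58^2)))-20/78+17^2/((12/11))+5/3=9985350643/37358061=267.29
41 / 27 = 1.52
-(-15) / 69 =5 / 23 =0.22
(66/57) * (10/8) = 55/38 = 1.45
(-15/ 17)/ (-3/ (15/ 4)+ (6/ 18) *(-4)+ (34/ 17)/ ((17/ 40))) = -225/ 656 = -0.34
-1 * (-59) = 59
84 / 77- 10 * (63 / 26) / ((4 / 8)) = -6774 / 143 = -47.37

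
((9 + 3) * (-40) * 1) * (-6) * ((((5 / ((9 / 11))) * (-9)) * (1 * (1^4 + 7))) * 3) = -3801600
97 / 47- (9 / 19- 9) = 9457 / 893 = 10.59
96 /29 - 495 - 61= -16028 /29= -552.69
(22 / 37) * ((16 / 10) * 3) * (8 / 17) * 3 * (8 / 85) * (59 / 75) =0.30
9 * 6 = 54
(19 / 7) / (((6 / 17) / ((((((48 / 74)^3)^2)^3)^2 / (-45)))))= -0.00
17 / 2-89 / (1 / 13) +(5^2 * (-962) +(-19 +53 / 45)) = -2269469 / 90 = -25216.32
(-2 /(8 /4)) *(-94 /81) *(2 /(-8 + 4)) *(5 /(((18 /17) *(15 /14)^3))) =-1096228 /492075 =-2.23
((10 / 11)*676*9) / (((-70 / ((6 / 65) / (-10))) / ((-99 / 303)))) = -4212 / 17675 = -0.24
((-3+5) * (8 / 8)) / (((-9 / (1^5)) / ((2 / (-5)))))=4 / 45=0.09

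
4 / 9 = 0.44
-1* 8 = -8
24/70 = 12/35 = 0.34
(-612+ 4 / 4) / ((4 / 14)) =-2138.50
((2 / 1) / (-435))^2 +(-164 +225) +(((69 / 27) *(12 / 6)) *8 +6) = 6805093 / 63075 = 107.89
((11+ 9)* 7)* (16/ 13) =2240/ 13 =172.31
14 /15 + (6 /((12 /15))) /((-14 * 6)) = 709 /840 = 0.84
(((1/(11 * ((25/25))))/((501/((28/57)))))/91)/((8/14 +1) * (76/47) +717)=1316/966718617579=0.00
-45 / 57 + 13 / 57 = -32 / 57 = -0.56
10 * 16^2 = 2560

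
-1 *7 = -7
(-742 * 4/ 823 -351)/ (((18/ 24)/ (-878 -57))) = 1091485340/ 2469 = 442075.88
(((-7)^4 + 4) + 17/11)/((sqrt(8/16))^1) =26472*sqrt(2)/11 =3403.37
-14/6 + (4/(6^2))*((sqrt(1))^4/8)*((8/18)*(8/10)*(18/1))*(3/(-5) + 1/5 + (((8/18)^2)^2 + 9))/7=-22978063/10333575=-2.22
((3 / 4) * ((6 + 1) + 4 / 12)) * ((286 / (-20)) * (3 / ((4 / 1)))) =-4719 / 80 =-58.99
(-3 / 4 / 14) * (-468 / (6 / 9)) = 1053 / 28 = 37.61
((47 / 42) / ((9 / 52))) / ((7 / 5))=6110 / 1323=4.62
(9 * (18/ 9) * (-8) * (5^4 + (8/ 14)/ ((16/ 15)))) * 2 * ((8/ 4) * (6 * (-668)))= 10108817280/ 7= 1444116754.29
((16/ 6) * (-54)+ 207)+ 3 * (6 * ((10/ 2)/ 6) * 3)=108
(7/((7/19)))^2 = 361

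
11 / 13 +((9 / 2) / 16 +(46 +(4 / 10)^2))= 491789 / 10400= 47.29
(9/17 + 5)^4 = 78074896/83521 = 934.79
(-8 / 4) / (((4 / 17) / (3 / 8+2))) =-323 / 16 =-20.19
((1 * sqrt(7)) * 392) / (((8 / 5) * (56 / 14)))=245 * sqrt(7) / 4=162.05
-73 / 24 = -3.04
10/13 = 0.77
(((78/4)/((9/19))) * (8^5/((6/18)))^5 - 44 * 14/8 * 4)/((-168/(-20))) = 944803862227729917904157950/21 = 44990660106082377043055140.00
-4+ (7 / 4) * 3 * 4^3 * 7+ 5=2353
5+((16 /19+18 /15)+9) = 1524 /95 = 16.04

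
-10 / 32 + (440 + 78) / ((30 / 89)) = 368741 / 240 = 1536.42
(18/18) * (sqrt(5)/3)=sqrt(5)/3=0.75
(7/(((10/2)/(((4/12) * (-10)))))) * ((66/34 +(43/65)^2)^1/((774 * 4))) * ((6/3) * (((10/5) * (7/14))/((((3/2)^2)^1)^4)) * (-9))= 153088768/60790453425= 0.00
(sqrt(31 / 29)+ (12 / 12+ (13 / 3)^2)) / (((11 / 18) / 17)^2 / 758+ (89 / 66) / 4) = 195184242 * sqrt(899) / 1908231349+ 3860310564 / 65801081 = 61.73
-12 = -12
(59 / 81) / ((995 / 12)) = 236 / 26865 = 0.01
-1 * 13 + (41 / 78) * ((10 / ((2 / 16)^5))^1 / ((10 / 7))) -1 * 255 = 4691756 / 39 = 120301.44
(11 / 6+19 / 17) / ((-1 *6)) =-301 / 612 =-0.49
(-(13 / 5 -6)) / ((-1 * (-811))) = 17 / 4055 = 0.00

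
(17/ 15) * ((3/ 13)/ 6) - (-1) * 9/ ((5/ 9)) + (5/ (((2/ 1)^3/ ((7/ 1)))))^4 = 382.61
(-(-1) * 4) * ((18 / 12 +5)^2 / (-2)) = -169 / 2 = -84.50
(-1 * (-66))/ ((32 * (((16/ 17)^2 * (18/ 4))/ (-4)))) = -3179/ 1536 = -2.07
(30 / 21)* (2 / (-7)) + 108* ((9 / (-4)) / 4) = -11987 / 196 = -61.16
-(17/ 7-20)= 123/ 7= 17.57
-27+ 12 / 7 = -177 / 7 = -25.29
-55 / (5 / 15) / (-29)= 165 / 29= 5.69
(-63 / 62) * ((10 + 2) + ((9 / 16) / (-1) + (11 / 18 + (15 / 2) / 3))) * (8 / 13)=-14665 / 1612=-9.10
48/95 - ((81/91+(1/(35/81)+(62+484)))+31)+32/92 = -115195317/198835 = -579.35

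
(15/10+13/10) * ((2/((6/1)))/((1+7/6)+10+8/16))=7/95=0.07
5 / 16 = 0.31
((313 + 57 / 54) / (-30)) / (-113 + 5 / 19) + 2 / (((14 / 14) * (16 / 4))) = 685747 / 1156680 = 0.59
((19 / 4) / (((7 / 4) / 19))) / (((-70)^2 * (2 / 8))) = 361 / 8575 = 0.04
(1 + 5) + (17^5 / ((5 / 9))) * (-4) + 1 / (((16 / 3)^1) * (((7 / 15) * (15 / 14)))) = -408918561 / 40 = -10222964.02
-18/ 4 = -9/ 2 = -4.50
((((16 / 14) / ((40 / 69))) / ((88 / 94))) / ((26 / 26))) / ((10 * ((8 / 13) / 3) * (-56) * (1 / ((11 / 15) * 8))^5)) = -13167998272 / 103359375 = -127.40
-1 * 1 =-1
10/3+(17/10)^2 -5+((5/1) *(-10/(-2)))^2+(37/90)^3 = 456567463/729000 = 626.29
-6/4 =-3/2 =-1.50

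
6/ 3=2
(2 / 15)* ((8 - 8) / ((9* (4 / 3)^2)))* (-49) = 0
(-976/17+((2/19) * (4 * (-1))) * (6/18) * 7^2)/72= -7787/8721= -0.89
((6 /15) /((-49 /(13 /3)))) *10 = -52 /147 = -0.35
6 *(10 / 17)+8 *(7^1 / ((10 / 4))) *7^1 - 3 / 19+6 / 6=260292 / 1615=161.17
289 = 289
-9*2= -18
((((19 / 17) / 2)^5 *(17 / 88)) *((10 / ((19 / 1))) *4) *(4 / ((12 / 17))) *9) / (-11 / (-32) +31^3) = 1954815 / 51520434889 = 0.00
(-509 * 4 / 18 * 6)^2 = 4145296 / 9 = 460588.44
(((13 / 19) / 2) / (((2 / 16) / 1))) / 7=52 / 133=0.39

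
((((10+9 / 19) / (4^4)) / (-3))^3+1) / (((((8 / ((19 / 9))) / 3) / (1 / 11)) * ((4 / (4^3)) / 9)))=3107015082089 / 299800461312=10.36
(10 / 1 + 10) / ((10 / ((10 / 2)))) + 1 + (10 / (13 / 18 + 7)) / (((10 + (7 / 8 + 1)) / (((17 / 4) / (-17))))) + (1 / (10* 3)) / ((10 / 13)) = 8728033 / 792300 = 11.02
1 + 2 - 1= 2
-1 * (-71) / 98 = 71 / 98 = 0.72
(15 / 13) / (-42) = -5 / 182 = -0.03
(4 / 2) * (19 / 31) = 1.23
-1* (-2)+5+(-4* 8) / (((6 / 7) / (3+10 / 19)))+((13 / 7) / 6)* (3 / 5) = -496609 / 3990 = -124.46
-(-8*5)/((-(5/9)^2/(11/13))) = -7128/65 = -109.66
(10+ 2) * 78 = 936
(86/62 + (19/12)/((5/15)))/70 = 761/8680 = 0.09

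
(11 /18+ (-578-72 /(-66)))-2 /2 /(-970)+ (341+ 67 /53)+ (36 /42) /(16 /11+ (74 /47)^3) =-472053423763049 /2018419423020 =-233.87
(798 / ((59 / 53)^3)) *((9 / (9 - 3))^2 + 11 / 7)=908000823 / 410758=2210.55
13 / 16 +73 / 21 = 1441 / 336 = 4.29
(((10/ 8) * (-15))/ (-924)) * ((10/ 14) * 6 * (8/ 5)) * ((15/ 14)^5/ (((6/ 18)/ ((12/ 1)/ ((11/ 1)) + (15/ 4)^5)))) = 437.73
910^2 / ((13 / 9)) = 573300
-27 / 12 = -9 / 4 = -2.25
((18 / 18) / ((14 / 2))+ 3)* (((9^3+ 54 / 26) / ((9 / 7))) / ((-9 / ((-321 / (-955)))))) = -828608 / 12415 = -66.74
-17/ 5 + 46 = 213/ 5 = 42.60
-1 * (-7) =7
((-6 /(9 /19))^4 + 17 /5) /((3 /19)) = 198114083 /1215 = 163056.86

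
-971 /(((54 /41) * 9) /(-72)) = 159244 /27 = 5897.93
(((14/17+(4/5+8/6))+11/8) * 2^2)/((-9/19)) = -167903/4590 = -36.58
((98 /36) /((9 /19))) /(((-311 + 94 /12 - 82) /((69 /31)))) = -21413 /644769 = -0.03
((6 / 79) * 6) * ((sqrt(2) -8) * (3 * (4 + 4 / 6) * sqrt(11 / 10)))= 252 * sqrt(110) * (-8 + sqrt(2)) / 395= -44.07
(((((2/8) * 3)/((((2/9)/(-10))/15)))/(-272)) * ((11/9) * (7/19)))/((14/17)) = 2475/2432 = 1.02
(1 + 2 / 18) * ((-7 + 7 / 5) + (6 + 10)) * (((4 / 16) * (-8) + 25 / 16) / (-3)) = 91 / 54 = 1.69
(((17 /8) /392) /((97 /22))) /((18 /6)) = 187 /456288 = 0.00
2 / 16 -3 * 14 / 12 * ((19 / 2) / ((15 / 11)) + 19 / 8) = -7817 / 240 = -32.57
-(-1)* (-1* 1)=-1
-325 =-325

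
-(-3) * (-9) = -27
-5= -5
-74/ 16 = -37/ 8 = -4.62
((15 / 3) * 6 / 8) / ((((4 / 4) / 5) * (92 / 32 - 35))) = -150 / 257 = -0.58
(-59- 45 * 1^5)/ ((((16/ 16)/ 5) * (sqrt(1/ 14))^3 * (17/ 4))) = -29120 * sqrt(14)/ 17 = -6409.24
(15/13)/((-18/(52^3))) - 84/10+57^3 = 2642569/15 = 176171.27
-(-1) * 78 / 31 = 78 / 31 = 2.52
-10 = -10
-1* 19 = -19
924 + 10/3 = 2782/3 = 927.33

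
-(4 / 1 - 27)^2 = -529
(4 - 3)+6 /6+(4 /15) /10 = 152 /75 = 2.03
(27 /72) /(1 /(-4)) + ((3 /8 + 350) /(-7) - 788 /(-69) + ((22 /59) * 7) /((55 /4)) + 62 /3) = -7324407 /379960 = -19.28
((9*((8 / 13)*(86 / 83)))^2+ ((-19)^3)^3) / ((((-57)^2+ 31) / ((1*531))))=-39897879528209782725 / 763742096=-52239990092.43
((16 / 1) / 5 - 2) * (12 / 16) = 9 / 10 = 0.90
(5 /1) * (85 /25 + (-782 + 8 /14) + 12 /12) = -27196 /7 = -3885.14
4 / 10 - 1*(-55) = 277 / 5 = 55.40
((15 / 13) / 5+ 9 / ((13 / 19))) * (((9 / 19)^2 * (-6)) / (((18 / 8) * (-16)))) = 2349 / 4693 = 0.50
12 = 12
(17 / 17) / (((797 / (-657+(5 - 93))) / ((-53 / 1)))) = 39485 / 797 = 49.54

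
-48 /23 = -2.09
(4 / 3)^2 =16 / 9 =1.78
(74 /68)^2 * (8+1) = 12321 /1156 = 10.66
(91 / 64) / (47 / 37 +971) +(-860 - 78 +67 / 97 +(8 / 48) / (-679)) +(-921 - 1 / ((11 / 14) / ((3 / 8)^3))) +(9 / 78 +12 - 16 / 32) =-25536680501357 / 13827830016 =-1846.76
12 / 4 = 3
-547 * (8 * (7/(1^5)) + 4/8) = -61811/2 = -30905.50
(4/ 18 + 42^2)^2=252110884/ 81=3112480.05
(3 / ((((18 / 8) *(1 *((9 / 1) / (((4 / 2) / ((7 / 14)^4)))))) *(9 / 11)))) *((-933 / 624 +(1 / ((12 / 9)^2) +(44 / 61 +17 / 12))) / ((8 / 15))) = 2523290 / 192699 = 13.09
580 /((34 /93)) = 26970 /17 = 1586.47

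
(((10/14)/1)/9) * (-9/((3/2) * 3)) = -10/63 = -0.16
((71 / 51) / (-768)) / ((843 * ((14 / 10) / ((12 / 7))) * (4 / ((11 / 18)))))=-0.00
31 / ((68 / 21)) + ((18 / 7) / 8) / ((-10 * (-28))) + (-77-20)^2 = 1255307633 / 133280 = 9418.57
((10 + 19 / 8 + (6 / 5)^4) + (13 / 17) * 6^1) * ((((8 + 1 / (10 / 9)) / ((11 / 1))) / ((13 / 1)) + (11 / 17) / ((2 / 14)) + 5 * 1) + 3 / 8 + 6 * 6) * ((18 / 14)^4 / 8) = 47453856823599327 / 158761803200000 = 298.90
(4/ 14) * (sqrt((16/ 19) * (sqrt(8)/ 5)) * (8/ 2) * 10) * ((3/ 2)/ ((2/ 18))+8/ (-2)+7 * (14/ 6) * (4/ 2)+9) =9824 * 2^(3/ 4) * sqrt(95)/ 399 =403.60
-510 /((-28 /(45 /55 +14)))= 41565 /154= 269.90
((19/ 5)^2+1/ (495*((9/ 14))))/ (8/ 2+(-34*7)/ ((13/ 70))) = -4182373/ 369943200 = -0.01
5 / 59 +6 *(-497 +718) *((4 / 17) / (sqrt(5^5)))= 5 / 59 +312 *sqrt(5) / 125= 5.67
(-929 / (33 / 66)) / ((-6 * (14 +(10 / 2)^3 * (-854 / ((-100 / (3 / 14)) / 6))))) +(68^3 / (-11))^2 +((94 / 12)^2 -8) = 9869743702645381 / 12079188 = 817086686.84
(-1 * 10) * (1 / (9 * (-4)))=5 / 18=0.28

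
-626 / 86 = -313 / 43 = -7.28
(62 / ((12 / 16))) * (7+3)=2480 / 3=826.67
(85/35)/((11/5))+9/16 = 2053/1232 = 1.67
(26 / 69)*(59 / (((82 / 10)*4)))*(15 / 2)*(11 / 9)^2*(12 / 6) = 2320175 / 152766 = 15.19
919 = 919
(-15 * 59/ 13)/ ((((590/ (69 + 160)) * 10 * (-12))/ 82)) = 9389/ 520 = 18.06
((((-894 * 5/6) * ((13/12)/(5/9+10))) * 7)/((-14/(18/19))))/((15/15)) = 52299/1444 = 36.22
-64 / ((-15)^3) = 64 / 3375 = 0.02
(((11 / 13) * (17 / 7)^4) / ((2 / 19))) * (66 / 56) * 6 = 1728133011 / 873964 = 1977.35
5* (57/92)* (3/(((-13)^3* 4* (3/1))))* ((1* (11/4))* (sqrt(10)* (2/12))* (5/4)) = -5225* sqrt(10)/25871872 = -0.00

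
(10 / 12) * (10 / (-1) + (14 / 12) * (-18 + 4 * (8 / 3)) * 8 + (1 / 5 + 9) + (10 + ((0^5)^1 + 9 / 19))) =-50249 / 1026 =-48.98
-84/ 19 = -4.42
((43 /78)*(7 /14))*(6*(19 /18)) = 817 /468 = 1.75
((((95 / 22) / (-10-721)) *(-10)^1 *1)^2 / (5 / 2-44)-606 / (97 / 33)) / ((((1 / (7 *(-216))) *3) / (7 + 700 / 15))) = 2902820059448205792 / 520558989731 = 5576351.80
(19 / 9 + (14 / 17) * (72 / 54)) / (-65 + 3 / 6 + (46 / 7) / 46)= -6874 / 137853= -0.05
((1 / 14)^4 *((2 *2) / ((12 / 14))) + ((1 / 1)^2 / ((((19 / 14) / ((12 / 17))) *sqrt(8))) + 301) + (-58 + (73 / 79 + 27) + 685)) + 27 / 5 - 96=42 *sqrt(2) / 323 + 2813722691 / 3251640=865.51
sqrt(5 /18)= sqrt(10) /6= 0.53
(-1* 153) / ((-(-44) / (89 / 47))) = -13617 / 2068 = -6.58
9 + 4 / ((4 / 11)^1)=20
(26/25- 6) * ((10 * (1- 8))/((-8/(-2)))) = 434/5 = 86.80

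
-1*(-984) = 984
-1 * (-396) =396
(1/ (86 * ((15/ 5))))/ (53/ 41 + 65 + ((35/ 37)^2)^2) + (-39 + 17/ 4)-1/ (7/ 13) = -681684280092761/ 18621648745476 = -36.61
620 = 620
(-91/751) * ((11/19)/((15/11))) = -11011/214035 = -0.05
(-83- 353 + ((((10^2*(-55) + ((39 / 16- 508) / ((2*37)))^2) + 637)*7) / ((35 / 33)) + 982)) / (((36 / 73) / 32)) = -1776188377647 / 876160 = -2027242.03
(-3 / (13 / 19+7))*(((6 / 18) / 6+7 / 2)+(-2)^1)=-133 / 219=-0.61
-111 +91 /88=-109.97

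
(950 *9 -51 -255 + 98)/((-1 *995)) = -8342/995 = -8.38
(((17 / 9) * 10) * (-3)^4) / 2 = 765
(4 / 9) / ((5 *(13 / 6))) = 0.04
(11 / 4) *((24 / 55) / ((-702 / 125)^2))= 3125 / 82134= 0.04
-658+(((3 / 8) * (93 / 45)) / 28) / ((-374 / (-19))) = -275622451 / 418880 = -658.00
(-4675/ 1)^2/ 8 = 21855625/ 8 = 2731953.12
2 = 2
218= 218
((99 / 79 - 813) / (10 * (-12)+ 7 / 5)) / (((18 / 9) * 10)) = 16032 / 46847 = 0.34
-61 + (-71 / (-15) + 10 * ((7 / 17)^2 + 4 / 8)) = -214891 / 4335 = -49.57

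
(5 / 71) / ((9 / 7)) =35 / 639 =0.05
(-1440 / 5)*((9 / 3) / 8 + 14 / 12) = -444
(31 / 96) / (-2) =-0.16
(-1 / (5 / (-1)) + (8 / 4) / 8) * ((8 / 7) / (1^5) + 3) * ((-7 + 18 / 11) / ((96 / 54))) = -138591 / 24640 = -5.62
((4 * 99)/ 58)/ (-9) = -22/ 29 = -0.76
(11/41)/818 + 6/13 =201371/435994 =0.46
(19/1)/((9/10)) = 21.11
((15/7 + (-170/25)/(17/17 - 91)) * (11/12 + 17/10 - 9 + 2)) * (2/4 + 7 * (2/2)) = -459461/6300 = -72.93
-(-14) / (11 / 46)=644 / 11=58.55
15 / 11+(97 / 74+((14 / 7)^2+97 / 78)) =125683 / 15873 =7.92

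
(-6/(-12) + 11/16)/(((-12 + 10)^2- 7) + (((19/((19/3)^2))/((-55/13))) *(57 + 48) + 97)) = 3971/275024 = 0.01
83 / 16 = 5.19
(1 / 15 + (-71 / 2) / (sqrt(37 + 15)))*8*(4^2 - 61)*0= 0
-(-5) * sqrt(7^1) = 5 * sqrt(7) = 13.23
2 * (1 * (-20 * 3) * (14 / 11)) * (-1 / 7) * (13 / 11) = 3120 / 121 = 25.79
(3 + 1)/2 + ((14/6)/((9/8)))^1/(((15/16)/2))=2602/405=6.42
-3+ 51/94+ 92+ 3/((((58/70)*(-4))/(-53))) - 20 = 640701/5452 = 117.52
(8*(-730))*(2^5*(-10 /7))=1868800 /7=266971.43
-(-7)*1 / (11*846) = 7 / 9306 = 0.00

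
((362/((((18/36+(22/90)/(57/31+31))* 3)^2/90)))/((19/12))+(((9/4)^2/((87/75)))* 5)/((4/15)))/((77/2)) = 6098380502367375/26201776507808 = 232.75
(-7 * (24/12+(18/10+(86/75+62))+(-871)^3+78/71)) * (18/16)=36945651684207/7100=5203612913.27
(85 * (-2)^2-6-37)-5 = 292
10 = 10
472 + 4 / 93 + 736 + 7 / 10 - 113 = 1019041 / 930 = 1095.74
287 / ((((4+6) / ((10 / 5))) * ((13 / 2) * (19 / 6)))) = 3444 / 1235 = 2.79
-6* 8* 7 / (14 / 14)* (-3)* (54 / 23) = 54432 / 23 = 2366.61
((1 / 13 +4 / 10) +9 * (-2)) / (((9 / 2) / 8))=-18224 / 585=-31.15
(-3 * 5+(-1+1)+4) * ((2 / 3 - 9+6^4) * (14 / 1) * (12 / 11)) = -216328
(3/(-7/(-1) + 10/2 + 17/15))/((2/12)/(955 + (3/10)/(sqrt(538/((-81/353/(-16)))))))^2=2088585 * sqrt(189914)/37413058 + 22447538534219049/2993044640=7499925.34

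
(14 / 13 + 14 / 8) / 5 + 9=2487 / 260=9.57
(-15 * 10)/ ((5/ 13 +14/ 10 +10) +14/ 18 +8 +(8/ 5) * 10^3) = -87750/ 948029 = -0.09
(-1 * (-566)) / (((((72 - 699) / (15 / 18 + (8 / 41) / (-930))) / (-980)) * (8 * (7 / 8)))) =83907236 / 796917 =105.29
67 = 67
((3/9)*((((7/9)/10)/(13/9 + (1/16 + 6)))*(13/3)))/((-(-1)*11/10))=1456/107019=0.01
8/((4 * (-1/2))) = -4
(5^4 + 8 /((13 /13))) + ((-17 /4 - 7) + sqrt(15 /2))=sqrt(30) /2 + 2487 /4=624.49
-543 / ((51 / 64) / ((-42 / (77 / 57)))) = 3961728 / 187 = 21185.71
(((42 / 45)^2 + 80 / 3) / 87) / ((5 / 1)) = 6196 / 97875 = 0.06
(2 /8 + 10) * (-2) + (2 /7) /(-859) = -246537 /12026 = -20.50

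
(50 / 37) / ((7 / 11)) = 550 / 259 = 2.12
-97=-97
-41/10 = -4.10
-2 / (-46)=1 / 23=0.04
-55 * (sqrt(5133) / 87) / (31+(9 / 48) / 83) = -73040 * sqrt(5133) / 3581877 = -1.46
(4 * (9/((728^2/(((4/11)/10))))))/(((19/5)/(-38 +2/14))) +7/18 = 339201419/872287416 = 0.39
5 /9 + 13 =122 /9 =13.56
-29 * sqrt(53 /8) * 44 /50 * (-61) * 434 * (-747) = -3154284441 * sqrt(106) /25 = -1299013838.56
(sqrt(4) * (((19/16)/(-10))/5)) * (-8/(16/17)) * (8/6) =323/600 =0.54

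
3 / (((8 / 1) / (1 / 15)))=1 / 40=0.02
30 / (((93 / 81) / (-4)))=-3240 / 31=-104.52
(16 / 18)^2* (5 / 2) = 1.98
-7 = -7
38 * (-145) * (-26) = 143260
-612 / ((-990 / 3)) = 102 / 55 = 1.85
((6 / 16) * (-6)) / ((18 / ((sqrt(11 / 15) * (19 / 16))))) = -19 * sqrt(165) / 1920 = -0.13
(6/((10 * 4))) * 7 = 21/20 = 1.05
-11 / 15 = -0.73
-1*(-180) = 180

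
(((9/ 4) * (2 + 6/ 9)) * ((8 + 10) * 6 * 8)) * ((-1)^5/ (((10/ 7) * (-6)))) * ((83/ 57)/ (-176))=-5229/ 1045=-5.00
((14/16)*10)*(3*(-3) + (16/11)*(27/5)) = -441/44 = -10.02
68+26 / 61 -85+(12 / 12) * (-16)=-1987 / 61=-32.57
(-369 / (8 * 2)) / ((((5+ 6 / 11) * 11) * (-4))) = 369 / 3904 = 0.09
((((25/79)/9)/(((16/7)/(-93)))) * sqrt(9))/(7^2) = -775/8848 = -0.09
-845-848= -1693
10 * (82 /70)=82 /7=11.71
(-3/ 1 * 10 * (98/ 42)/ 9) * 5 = -350/ 9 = -38.89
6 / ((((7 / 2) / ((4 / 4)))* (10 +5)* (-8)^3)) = -0.00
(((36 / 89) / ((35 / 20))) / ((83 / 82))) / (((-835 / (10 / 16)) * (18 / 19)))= -1558 / 8635403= -0.00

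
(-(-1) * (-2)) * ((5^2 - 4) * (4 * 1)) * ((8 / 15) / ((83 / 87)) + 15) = -1084776 / 415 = -2613.92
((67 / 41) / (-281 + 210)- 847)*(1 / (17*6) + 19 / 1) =-2390480638 / 148461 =-16101.74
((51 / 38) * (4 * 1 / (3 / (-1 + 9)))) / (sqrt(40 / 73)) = 68 * sqrt(730) / 95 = 19.34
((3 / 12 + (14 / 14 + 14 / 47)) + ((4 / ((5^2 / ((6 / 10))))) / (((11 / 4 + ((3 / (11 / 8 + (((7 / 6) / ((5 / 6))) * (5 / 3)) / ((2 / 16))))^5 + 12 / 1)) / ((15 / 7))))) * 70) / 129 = 1201432553577555943 / 61401066609767318540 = 0.02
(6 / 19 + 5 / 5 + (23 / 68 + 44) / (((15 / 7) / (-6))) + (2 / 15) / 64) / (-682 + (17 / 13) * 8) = 0.18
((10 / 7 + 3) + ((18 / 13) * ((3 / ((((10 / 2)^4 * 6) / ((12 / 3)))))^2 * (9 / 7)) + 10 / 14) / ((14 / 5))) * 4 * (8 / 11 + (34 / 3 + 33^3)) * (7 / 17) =368686214208558 / 1329453125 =277321.71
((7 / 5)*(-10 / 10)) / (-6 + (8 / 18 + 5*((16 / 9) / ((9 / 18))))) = -63 / 550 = -0.11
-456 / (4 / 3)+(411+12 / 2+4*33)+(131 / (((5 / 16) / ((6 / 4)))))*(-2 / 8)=249 / 5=49.80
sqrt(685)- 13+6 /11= -137 /11+sqrt(685)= 13.72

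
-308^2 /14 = -6776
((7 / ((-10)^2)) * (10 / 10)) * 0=0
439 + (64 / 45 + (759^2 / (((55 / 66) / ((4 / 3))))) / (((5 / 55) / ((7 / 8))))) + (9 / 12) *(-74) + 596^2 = 830452349 / 90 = 9227248.32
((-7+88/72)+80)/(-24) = -167/54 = -3.09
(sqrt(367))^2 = 367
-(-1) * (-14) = -14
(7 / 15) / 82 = 7 / 1230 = 0.01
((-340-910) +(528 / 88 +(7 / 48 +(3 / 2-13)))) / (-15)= 60257 / 720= 83.69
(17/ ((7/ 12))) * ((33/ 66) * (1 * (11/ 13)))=1122/ 91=12.33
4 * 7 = 28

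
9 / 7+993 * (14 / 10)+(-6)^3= 41142 / 35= 1175.49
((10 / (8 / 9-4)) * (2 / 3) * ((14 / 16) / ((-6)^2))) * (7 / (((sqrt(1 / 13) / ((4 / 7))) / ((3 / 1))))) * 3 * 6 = -45 * sqrt(13) / 4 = -40.56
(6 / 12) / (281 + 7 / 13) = 13 / 7320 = 0.00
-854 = -854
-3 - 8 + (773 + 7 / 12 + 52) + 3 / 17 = 166211 / 204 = 814.76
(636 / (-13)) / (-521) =636 / 6773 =0.09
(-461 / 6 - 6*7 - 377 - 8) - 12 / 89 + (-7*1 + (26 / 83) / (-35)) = -792663469 / 1551270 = -510.98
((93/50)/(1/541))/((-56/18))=-452817/1400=-323.44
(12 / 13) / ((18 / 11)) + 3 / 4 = 205 / 156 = 1.31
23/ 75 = 0.31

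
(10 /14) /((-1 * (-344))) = 5 /2408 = 0.00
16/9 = 1.78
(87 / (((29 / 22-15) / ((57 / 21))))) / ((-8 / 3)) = 54549 / 8428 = 6.47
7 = 7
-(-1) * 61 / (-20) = -61 / 20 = -3.05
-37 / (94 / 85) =-3145 / 94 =-33.46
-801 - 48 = -849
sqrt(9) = 3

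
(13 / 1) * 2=26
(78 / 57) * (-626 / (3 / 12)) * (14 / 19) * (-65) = 59244640 / 361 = 164112.58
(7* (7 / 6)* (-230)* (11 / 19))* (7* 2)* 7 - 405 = -6097615 / 57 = -106975.70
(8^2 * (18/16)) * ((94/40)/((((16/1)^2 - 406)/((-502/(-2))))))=-35391/125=-283.13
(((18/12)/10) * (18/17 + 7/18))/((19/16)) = 886/4845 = 0.18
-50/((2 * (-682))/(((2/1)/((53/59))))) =1475/18073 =0.08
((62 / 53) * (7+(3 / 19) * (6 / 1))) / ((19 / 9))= 84258 / 19133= 4.40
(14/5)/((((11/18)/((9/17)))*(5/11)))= 2268/425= 5.34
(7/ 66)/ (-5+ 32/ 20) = -0.03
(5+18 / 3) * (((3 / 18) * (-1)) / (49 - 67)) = 11 / 108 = 0.10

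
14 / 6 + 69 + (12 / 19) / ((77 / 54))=71.78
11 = 11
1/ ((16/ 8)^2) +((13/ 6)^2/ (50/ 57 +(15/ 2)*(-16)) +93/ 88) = 567977/ 448140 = 1.27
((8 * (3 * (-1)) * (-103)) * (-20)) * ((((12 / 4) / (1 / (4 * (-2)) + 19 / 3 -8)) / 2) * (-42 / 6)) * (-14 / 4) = 43606080 / 43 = 1014094.88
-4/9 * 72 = -32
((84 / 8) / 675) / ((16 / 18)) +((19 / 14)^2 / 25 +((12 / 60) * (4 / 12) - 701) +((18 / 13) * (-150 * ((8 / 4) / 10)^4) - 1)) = -536742163 / 764400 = -702.17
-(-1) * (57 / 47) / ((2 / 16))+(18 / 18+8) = 879 / 47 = 18.70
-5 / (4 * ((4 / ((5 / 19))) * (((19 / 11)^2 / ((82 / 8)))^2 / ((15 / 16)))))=-0.91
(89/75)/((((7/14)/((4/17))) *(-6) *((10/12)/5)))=-712/1275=-0.56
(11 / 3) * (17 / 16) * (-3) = -187 / 16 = -11.69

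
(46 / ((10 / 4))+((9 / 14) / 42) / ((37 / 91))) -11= 38527 / 5180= 7.44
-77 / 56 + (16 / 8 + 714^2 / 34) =119957 / 8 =14994.62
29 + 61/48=1453/48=30.27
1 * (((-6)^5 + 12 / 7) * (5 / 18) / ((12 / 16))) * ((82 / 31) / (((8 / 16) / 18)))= -59499200 / 217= -274189.86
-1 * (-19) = 19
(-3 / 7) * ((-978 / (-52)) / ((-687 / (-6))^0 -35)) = 1467 / 6188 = 0.24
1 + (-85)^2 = 7226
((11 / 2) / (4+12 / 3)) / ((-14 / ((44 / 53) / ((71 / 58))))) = -3509 / 105364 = -0.03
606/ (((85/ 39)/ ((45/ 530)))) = 106353/ 4505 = 23.61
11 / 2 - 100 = -189 / 2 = -94.50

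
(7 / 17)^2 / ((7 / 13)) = 91 / 289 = 0.31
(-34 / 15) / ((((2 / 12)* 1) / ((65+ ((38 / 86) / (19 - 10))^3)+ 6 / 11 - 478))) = 5609.38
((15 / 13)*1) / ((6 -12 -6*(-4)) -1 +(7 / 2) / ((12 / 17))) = 0.05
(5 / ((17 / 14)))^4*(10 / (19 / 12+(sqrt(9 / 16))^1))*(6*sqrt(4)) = 1234800000 / 83521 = 14784.31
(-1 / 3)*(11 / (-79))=0.05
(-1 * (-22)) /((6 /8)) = 88 /3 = 29.33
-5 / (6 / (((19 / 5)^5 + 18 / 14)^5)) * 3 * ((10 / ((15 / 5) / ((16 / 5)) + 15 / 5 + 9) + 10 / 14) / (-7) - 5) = 8337968144892584798855147580260761794016 / 2032201302051544189453125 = 4102924319788228.78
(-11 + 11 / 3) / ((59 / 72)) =-528 / 59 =-8.95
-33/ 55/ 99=-1/ 165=-0.01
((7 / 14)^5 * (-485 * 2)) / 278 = -485 / 4448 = -0.11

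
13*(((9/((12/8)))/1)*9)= 702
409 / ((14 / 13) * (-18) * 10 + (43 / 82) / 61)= -26595634 / 12604481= -2.11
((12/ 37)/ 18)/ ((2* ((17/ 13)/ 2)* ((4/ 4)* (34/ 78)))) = 338/ 10693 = 0.03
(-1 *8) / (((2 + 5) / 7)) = -8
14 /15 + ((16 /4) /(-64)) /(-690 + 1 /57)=8810551 /9438960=0.93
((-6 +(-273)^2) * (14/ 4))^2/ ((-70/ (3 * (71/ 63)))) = -131437034853/ 40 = -3285925871.32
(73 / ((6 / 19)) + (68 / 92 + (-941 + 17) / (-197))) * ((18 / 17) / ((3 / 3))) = 1135077 / 4531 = 250.51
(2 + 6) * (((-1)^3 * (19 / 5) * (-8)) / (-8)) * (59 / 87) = -8968 / 435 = -20.62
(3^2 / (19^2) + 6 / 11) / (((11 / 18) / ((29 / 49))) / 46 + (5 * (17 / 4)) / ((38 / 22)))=27193590 / 587608307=0.05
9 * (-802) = -7218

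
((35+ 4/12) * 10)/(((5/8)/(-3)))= -1696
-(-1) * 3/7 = 0.43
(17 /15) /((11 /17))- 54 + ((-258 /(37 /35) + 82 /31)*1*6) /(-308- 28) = -63507029 /1324785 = -47.94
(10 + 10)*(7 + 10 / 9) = 1460 / 9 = 162.22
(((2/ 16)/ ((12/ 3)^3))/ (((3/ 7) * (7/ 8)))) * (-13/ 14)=-13/ 2688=-0.00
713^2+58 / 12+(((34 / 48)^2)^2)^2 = 55959416398781569 / 110075314176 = 508373.90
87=87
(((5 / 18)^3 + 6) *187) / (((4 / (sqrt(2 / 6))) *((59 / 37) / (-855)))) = -23082579685 *sqrt(3) / 458784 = -87143.84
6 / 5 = 1.20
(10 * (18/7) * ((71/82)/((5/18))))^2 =529184016/82369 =6424.55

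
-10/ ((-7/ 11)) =110/ 7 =15.71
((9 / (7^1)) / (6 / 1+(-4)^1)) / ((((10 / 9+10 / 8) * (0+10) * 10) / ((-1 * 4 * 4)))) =-648 / 14875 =-0.04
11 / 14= 0.79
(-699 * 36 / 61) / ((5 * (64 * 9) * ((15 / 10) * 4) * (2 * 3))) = -233 / 58560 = -0.00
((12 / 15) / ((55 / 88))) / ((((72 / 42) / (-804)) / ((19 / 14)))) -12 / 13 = -265084 / 325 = -815.64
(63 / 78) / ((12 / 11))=77 / 104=0.74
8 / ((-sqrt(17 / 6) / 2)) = -16 * sqrt(102) / 17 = -9.51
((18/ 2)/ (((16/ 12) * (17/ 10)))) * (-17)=-67.50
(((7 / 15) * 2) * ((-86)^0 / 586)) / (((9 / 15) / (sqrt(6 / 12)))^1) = 7 * sqrt(2) / 5274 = 0.00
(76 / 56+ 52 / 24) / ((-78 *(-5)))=37 / 4095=0.01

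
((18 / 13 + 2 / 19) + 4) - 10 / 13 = 1166 / 247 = 4.72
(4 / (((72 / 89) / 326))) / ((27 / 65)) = 942955 / 243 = 3880.47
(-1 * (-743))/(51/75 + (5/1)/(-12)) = 222900/79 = 2821.52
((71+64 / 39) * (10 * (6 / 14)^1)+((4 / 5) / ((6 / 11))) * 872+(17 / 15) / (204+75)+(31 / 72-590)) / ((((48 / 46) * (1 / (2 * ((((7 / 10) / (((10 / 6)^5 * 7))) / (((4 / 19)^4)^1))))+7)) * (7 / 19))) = 520885221016139619 / 1426055803739840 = 365.26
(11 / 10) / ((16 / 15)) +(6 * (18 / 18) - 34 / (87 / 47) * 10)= -491785 / 2784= -176.65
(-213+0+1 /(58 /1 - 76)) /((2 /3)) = -3835 /12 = -319.58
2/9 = 0.22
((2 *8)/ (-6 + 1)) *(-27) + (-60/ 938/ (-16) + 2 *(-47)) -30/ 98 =-1037707/ 131320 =-7.90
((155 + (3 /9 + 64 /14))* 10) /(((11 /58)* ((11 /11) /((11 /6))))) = 973820 /63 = 15457.46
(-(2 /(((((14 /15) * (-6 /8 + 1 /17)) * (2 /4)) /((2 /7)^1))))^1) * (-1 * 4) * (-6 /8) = 12240 /2303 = 5.31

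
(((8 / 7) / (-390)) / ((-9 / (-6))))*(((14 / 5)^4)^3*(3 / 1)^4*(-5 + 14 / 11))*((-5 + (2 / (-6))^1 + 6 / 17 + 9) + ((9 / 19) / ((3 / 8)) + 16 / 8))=56241073799763492864 / 56383056640625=997481.82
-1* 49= -49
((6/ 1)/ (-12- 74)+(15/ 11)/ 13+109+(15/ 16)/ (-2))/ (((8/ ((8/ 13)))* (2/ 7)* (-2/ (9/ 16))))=-8.22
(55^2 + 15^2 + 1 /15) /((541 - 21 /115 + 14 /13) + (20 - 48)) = 14576549 /2304816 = 6.32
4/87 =0.05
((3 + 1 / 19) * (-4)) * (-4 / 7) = 928 / 133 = 6.98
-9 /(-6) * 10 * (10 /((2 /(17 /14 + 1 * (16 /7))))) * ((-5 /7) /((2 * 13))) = -375 /52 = -7.21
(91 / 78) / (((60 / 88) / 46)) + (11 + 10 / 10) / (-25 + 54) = 103258 / 1305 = 79.12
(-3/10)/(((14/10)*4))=-3/56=-0.05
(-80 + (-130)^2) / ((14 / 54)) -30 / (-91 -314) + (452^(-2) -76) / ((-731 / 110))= 53869865936389 / 830189304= 64888.65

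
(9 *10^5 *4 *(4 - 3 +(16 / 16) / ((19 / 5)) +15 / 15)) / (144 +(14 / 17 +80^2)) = 1315800000 / 1056989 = 1244.86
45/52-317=-16439/52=-316.13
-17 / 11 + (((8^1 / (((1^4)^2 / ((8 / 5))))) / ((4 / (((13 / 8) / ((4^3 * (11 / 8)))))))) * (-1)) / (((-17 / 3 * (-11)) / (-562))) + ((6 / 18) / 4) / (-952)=-6999821 / 6911520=-1.01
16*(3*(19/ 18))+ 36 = 86.67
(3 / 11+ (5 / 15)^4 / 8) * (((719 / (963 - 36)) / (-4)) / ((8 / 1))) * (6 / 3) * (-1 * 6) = 1405645 / 17620416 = 0.08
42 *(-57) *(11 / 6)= -4389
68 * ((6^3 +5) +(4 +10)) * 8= 127840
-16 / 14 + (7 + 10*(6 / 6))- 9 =48 / 7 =6.86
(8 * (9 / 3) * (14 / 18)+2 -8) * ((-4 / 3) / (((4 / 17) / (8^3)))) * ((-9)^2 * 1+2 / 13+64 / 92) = -8094493696 / 2691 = -3007987.25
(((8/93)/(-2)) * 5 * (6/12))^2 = 100/8649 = 0.01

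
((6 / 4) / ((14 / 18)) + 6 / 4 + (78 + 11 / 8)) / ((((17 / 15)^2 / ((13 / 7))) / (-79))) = -1071494775 / 113288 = -9458.15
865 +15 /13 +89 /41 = 462817 /533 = 868.32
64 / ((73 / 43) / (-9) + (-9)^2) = 12384 / 15637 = 0.79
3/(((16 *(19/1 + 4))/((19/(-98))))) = -57/36064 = -0.00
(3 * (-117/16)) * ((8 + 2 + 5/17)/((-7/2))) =8775/136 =64.52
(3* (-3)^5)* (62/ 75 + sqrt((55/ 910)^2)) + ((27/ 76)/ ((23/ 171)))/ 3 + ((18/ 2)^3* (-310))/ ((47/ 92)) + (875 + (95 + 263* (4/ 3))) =-13034803529707/ 29511300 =-441688.56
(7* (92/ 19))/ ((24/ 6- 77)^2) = 644/ 101251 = 0.01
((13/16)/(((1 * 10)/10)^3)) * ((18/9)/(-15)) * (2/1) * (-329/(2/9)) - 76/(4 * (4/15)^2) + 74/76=82933/1520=54.56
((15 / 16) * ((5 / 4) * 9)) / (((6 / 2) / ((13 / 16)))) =2925 / 1024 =2.86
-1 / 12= -0.08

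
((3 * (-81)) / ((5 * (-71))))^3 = 14348907 / 44738875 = 0.32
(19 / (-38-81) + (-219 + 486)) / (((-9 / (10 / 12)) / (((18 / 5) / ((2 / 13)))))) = -206401 / 357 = -578.15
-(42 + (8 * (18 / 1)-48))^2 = -19044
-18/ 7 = -2.57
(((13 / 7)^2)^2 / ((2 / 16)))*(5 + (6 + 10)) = 685464 / 343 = 1998.44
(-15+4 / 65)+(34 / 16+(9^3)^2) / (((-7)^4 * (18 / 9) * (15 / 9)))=128508319 / 2497040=51.46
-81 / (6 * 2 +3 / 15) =-405 / 61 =-6.64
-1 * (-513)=513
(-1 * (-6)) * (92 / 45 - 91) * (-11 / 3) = 88066 / 45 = 1957.02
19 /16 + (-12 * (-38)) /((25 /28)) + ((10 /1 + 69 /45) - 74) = 539329 /1200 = 449.44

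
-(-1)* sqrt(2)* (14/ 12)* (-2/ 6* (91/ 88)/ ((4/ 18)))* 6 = -1911* sqrt(2)/ 176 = -15.36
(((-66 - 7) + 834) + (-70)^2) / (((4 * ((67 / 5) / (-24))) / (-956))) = 162357480 / 67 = 2423245.97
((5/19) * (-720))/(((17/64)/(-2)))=460800/323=1426.63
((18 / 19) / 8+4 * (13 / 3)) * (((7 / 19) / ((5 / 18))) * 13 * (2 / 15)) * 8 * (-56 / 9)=-162215872 / 81225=-1997.12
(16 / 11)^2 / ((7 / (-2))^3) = -2048 / 41503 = -0.05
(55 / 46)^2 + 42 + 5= 102477 / 2116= 48.43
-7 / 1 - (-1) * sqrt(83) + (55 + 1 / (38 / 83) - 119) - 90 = -6035 / 38 + sqrt(83) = -149.71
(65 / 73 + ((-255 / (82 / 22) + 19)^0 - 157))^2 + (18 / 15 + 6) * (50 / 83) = 10643375747 / 442307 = 24063.32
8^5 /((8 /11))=45056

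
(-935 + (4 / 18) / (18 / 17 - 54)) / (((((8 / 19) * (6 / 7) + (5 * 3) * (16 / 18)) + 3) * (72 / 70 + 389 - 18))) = -3525480077 / 23417877870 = -0.15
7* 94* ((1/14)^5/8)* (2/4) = 47/614656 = 0.00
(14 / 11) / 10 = 7 / 55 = 0.13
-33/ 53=-0.62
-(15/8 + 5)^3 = -166375/512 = -324.95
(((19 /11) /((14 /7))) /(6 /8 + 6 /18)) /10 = 57 /715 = 0.08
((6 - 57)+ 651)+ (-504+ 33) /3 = 443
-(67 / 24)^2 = -7.79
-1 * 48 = -48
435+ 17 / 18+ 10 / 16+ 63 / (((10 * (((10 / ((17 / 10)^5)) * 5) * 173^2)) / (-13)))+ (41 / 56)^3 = 8074239503135136341 / 18478164600000000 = 436.96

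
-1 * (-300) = 300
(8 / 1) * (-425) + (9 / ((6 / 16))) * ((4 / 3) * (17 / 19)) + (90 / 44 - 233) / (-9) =-12586549 / 3762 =-3345.71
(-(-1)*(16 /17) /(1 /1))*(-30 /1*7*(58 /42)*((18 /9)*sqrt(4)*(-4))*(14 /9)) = 1039360 /153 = 6793.20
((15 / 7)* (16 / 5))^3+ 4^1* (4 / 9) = 1000816 / 3087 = 324.20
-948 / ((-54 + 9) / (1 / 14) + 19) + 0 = 948 / 611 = 1.55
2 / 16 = 1 / 8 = 0.12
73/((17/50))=3650/17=214.71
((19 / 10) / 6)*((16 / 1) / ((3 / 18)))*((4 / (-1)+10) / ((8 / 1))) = 114 / 5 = 22.80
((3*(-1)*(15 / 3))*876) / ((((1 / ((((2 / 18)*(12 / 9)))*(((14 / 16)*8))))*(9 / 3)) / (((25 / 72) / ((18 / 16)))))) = -1401.92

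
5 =5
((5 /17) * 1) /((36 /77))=385 /612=0.63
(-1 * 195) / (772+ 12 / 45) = -2925 / 11584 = -0.25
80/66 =40/33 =1.21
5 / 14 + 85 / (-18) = -275 / 63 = -4.37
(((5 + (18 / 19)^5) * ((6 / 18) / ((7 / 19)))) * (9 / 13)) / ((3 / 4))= 57080252 / 11859211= 4.81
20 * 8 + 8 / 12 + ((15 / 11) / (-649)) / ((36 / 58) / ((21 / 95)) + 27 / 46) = 36360885796 / 226313439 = 160.67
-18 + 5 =-13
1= 1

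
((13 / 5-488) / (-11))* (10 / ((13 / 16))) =77664 / 143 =543.10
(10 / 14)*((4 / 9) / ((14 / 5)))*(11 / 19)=550 / 8379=0.07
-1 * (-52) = 52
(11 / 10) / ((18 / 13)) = 143 / 180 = 0.79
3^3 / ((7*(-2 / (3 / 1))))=-81 / 14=-5.79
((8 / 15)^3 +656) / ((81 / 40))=17716096 / 54675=324.03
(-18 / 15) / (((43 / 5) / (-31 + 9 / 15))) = 912 / 215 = 4.24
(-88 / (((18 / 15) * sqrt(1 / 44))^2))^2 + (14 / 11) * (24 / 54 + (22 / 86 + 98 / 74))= 10249289292740 / 1417581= 7230126.03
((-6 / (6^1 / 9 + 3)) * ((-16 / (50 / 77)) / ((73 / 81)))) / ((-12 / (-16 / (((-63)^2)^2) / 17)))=64 / 287322525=0.00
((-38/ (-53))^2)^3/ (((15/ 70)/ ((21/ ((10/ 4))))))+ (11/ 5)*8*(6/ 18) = 3720894373144/ 332465416935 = 11.19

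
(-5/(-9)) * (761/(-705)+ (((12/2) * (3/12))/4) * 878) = 182.32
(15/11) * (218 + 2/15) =297.45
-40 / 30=-4 / 3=-1.33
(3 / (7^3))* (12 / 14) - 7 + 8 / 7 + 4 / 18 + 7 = 29660 / 21609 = 1.37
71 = 71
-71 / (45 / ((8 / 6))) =-284 / 135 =-2.10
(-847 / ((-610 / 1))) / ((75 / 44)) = 18634 / 22875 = 0.81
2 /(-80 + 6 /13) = -13 /517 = -0.03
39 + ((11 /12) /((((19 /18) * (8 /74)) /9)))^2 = 121659177 /23104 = 5265.72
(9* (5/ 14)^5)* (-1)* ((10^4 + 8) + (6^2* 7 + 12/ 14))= -536.58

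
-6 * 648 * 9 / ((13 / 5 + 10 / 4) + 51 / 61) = -7115040 / 1207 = -5894.81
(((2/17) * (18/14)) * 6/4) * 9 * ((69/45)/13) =1863/7735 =0.24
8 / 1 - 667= -659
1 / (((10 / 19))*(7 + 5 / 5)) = 19 / 80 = 0.24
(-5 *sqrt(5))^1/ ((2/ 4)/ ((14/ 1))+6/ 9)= -420 *sqrt(5)/ 59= -15.92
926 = 926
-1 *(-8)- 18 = -10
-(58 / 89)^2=-3364 / 7921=-0.42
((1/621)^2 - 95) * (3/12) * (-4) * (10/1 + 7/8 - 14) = -457948675/1542564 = -296.87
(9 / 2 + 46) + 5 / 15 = 305 / 6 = 50.83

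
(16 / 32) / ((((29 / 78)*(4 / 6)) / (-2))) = -117 / 29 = -4.03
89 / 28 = 3.18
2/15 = 0.13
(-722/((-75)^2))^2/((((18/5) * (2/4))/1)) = 521284/56953125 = 0.01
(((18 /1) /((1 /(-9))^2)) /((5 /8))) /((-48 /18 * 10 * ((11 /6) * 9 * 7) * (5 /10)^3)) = -11664 /1925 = -6.06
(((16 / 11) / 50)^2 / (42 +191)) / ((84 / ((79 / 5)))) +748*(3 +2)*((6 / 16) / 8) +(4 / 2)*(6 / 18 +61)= 2940324332783 / 9867550000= 297.98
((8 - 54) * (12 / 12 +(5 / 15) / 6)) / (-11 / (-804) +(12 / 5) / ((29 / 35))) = -3396364 / 203565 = -16.68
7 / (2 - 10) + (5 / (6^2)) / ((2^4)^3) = -129019 / 147456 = -0.87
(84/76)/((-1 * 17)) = -21/323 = -0.07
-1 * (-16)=16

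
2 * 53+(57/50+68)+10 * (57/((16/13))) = 127653/200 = 638.26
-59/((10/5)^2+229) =-59/233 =-0.25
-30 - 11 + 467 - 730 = -304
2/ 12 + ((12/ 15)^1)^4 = 2161/ 3750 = 0.58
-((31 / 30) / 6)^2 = -961 / 32400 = -0.03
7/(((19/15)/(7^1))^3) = 8103375/6859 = 1181.42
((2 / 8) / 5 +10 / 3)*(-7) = -1421 / 60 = -23.68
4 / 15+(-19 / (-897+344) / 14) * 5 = 32393 / 116130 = 0.28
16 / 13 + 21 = 289 / 13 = 22.23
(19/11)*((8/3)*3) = 152/11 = 13.82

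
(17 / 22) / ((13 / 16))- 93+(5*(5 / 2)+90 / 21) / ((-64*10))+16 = -19494721 / 256256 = -76.08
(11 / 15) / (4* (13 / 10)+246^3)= 11 / 223304118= 0.00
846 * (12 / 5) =10152 / 5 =2030.40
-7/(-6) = 7/6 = 1.17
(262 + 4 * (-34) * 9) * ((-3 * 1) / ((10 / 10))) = 2886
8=8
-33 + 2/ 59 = -1945/ 59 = -32.97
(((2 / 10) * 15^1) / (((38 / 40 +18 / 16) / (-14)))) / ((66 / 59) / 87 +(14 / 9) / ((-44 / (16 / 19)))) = 2703448440 / 2259011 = 1196.74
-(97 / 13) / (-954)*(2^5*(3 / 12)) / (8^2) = 97 / 99216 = 0.00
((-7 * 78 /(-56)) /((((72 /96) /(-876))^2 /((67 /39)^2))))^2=2343962175808147456 /1521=1541066519268998.98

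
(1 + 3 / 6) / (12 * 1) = 1 / 8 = 0.12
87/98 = 0.89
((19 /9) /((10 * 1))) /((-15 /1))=-19 /1350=-0.01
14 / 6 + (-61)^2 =11170 / 3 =3723.33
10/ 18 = 5/ 9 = 0.56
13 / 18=0.72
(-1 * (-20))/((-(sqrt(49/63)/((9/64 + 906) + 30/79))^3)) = -12998333306791461401505 * sqrt(7)/1583278391296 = -21720979441.87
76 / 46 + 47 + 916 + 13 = 22486 / 23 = 977.65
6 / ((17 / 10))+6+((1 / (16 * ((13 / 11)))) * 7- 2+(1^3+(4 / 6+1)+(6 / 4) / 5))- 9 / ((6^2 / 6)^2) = 10.62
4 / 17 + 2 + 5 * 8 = 718 / 17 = 42.24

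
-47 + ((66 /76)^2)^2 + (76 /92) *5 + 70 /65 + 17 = -15102522789 /623455664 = -24.22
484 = 484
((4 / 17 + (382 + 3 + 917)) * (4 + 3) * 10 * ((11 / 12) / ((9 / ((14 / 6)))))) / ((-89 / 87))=-21176.90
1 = 1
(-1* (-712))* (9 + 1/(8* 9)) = 57761/9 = 6417.89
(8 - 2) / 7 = 6 / 7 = 0.86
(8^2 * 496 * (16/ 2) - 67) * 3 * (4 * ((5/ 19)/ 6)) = 2538850/ 19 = 133623.68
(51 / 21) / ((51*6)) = 1 / 126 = 0.01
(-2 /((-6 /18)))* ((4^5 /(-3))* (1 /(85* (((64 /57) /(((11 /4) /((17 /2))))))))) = -10032 /1445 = -6.94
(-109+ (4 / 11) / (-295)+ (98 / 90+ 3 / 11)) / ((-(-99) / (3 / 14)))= -628723 / 2698542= -0.23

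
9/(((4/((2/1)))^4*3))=3/16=0.19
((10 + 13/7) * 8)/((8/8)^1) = 664/7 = 94.86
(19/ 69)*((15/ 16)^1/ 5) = 19/ 368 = 0.05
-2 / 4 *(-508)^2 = -129032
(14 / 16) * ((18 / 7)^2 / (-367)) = -81 / 5138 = -0.02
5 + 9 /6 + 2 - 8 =1 /2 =0.50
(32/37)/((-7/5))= -160/259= -0.62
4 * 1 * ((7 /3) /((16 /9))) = 21 /4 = 5.25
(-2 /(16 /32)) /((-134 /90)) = 180 /67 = 2.69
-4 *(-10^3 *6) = 24000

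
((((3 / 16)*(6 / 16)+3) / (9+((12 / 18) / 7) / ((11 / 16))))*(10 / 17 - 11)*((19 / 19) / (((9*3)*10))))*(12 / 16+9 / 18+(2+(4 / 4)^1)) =-595133 / 10808320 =-0.06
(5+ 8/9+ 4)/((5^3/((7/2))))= 0.28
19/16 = 1.19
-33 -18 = -51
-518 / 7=-74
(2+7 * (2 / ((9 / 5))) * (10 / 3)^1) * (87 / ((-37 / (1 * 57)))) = -415454 / 111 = -3742.83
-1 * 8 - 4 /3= -28 /3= -9.33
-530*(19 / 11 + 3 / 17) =-188680 / 187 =-1008.98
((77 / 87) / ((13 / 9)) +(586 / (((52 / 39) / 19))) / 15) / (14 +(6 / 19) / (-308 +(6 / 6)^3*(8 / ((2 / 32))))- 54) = -119760933 / 8595977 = -13.93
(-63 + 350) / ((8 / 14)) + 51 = 2213 / 4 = 553.25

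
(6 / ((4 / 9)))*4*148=7992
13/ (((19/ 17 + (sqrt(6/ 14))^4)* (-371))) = -1547/ 57452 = -0.03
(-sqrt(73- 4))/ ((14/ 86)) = -43*sqrt(69)/ 7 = -51.03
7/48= 0.15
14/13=1.08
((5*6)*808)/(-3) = -8080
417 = 417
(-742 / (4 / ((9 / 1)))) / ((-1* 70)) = 477 / 20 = 23.85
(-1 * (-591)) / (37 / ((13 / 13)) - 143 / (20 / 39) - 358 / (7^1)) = -27580 / 13673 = -2.02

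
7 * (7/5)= 9.80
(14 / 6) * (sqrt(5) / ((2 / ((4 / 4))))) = 7 * sqrt(5) / 6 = 2.61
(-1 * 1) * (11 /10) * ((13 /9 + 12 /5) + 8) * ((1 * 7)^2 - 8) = -240383 /450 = -534.18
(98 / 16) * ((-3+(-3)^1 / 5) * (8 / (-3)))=294 / 5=58.80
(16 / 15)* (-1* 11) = -176 / 15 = -11.73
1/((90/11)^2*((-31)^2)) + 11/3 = 28541821/7784100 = 3.67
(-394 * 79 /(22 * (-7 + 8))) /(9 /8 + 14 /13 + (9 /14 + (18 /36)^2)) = -11329864 /24783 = -457.16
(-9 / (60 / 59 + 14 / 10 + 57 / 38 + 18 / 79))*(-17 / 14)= 3565665 / 1352323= 2.64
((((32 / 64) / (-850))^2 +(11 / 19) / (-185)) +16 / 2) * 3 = 48741008109 / 2031670000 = 23.99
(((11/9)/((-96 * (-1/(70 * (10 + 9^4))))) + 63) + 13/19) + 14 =48704497/8208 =5933.78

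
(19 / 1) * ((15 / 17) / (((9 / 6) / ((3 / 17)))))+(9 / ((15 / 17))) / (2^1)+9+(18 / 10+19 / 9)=519769 / 26010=19.98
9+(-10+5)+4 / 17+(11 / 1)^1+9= 412 / 17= 24.24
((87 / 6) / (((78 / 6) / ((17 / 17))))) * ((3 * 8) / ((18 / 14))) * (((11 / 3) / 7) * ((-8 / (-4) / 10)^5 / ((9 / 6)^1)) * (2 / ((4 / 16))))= 20416 / 1096875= 0.02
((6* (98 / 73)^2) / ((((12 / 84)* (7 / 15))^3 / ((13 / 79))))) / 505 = 505650600 / 42520091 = 11.89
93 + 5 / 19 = 1772 / 19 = 93.26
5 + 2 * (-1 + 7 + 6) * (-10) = -235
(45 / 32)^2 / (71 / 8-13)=-675 / 1408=-0.48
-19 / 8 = -2.38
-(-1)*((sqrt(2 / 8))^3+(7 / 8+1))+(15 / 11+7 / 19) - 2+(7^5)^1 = 3513025 / 209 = 16808.73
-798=-798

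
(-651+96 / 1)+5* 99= -60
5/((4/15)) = 18.75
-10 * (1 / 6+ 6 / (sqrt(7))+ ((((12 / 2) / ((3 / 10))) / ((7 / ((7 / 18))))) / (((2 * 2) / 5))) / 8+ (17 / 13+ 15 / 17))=-402625 / 15912 - 60 * sqrt(7) / 7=-47.98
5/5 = 1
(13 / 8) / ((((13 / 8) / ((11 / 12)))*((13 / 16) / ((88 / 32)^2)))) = 1331 / 156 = 8.53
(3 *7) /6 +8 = 11.50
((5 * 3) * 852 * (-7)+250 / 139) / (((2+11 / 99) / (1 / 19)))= -111912210 / 50179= -2230.26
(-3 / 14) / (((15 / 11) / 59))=-649 / 70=-9.27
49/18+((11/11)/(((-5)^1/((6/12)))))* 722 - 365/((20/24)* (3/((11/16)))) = -61147/360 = -169.85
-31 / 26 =-1.19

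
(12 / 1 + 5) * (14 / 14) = 17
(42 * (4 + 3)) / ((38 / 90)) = 13230 / 19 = 696.32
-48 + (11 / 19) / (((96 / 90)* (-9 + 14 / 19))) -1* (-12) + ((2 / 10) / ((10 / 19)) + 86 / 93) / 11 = -2309398123 / 64244400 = -35.95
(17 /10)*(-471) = -8007 /10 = -800.70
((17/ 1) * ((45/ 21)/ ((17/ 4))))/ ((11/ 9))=540/ 77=7.01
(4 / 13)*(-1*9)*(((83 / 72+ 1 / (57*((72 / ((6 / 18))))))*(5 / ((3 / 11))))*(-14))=5464690 / 6669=819.42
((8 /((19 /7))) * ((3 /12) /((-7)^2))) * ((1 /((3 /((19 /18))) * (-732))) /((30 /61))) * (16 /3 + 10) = -23 /102060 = -0.00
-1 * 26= -26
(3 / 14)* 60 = 90 / 7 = 12.86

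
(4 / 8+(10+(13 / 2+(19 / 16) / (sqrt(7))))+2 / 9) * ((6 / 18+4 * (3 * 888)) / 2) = 94154.33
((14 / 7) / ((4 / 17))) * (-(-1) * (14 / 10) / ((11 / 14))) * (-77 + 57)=-3332 / 11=-302.91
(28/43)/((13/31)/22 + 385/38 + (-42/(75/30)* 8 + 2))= -0.01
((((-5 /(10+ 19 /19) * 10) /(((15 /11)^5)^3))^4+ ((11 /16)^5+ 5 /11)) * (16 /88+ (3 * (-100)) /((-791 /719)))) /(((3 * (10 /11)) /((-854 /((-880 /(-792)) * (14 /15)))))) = -50107.32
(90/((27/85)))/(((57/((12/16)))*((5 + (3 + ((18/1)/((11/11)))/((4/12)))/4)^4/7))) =54400/286246191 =0.00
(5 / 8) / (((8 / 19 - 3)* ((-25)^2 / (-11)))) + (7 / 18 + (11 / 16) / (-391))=134977567 / 344862000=0.39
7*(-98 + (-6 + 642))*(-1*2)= -7532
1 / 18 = 0.06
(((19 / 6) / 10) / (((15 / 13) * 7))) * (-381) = -31369 / 2100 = -14.94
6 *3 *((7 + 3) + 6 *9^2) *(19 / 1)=169632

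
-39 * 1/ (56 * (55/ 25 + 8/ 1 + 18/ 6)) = -65/ 1232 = -0.05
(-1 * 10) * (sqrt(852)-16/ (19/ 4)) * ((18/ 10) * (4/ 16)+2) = 1568/ 19-49 * sqrt(213) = -632.61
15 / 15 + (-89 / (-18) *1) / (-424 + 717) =5363 / 5274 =1.02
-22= -22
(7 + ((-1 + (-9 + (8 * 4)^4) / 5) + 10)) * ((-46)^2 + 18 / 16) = 17760934239 / 40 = 444023355.98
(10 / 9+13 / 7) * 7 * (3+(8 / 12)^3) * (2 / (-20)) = -6.85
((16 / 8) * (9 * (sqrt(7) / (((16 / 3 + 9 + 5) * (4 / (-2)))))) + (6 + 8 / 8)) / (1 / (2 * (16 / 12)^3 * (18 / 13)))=1792 / 39 - 1152 * sqrt(7) / 377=37.86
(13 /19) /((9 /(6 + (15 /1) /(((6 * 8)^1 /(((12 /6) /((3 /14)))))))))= 1391 /2052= 0.68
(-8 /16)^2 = 1 /4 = 0.25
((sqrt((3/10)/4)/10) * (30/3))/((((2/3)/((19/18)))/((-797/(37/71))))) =-1075153 * sqrt(30)/8880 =-663.16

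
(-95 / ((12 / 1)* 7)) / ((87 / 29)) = -95 / 252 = -0.38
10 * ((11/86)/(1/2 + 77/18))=495/1849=0.27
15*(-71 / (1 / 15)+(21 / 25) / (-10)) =-15976.26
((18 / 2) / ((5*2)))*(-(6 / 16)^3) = -243 / 5120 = -0.05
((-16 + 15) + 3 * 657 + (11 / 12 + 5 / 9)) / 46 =70973 / 1656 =42.86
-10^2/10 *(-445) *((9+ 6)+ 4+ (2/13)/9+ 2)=10942550/117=93526.07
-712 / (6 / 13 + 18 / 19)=-43966 / 87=-505.36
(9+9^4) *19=124830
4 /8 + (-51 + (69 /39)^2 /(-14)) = -60006 /1183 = -50.72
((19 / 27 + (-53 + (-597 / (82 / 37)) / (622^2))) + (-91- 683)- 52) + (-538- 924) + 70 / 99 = -22044020843137 / 9422172936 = -2339.59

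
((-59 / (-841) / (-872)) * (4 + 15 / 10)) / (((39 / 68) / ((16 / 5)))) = -44132 / 17875455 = -0.00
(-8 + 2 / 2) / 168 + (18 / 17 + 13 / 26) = 619 / 408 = 1.52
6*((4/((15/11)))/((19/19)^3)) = 88/5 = 17.60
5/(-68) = -0.07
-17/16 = -1.06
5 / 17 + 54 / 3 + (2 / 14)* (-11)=1990 / 119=16.72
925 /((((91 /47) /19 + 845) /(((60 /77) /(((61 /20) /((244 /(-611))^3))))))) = -1255614240000 /70504533848749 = -0.02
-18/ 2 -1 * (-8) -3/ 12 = -5/ 4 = -1.25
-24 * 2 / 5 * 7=-67.20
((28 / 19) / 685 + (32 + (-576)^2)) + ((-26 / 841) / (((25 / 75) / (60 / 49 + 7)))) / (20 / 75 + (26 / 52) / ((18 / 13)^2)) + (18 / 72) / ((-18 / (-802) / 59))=332463.75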